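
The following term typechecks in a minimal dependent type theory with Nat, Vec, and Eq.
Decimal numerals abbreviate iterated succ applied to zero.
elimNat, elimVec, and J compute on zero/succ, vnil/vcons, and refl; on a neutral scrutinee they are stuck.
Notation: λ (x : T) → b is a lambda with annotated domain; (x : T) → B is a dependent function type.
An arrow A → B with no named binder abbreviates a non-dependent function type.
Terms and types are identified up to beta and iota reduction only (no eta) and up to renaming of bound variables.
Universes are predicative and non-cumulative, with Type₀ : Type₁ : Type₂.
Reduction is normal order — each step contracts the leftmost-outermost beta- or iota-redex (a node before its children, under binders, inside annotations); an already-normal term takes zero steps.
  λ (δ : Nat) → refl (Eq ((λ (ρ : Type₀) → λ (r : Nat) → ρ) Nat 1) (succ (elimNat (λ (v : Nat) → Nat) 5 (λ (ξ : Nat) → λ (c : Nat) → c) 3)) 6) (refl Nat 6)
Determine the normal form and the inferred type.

resulting normal form:
  λ (δ : Nat) → refl (Eq Nat 6 6) (refl Nat 6)
inferred type:
  Nat → Eq (Eq Nat 6 6) (refl Nat 6) (refl Nat 6)


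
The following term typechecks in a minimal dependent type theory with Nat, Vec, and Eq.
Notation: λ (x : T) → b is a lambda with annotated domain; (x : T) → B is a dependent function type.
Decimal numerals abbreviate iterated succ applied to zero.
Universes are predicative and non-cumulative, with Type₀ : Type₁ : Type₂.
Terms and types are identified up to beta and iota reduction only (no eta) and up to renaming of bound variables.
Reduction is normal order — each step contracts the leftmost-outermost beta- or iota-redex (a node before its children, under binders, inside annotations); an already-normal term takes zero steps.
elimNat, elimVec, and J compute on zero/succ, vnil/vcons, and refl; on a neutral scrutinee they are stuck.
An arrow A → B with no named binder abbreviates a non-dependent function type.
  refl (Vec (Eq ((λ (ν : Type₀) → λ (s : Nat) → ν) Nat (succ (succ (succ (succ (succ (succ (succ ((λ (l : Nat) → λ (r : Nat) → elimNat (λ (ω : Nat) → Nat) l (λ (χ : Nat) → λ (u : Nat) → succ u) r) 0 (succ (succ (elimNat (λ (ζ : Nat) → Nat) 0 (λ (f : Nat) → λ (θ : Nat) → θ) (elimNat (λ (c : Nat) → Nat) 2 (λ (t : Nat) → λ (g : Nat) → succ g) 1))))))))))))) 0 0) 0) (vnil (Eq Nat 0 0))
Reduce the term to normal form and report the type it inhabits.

reduced normal form:
  refl (Vec (Eq Nat 0 0) 0) (vnil (Eq Nat 0 0))
inferred type:
  Eq (Vec (Eq Nat 0 0) 0) (vnil (Eq Nat 0 0)) (vnil (Eq Nat 0 0))


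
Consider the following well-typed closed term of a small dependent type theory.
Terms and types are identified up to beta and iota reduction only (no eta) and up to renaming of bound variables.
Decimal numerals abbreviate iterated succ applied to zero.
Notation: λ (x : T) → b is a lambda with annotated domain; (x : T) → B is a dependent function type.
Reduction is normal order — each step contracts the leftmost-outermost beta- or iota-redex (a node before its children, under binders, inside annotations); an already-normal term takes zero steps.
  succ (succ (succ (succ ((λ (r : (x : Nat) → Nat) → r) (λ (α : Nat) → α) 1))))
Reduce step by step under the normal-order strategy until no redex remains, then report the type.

reduction (normal order):
  succ (succ (succ (succ ((λ (r : (x : Nat) → Nat) → r) (λ (α : Nat) → α) 1))))
  ~> succ (succ (succ (succ ((λ (r : Nat) → r) 1))))
  ~> 5
inferred type:
  Nat


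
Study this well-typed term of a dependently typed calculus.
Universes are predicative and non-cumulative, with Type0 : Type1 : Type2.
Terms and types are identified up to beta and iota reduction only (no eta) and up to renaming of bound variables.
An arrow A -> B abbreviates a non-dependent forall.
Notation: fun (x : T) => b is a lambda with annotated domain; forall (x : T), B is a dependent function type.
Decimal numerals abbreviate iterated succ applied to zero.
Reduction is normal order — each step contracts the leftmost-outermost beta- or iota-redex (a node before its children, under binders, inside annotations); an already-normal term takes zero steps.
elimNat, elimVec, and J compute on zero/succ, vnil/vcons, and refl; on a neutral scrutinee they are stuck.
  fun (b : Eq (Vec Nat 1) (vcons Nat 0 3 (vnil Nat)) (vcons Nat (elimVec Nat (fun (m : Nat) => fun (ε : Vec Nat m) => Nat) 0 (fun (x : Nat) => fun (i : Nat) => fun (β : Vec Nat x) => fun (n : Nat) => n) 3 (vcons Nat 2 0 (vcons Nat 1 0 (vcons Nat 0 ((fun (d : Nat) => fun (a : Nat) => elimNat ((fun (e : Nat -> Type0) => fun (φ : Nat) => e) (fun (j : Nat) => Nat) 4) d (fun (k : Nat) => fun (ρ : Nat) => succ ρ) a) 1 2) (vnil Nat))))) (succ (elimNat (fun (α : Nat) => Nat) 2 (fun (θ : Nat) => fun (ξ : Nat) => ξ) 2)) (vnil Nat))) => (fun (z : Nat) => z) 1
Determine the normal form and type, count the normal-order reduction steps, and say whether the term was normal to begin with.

resulting normal form:
  fun (b : Eq (Vec Nat 1) (vcons Nat 0 3 (vnil Nat)) (vcons Nat 0 3 (vnil Nat))) => 1
type:
  Eq (Vec Nat 1) (vcons Nat 0 3 (vnil Nat)) (vcons Nat 0 3 (vnil Nat)) -> Nat
steps to reach normal form (normal order): 24
started in normal form: no
first contracted redex: an elimVec iota-redex


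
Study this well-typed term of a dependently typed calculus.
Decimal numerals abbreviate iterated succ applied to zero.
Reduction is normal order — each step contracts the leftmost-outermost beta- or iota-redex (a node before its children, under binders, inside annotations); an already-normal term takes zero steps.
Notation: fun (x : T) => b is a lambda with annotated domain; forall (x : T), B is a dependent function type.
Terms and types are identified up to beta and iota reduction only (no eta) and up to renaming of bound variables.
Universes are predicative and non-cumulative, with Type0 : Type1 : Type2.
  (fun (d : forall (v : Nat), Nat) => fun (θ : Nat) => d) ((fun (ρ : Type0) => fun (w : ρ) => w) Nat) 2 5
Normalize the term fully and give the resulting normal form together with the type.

reduced normal form:
  5
inferred type:
  Nat


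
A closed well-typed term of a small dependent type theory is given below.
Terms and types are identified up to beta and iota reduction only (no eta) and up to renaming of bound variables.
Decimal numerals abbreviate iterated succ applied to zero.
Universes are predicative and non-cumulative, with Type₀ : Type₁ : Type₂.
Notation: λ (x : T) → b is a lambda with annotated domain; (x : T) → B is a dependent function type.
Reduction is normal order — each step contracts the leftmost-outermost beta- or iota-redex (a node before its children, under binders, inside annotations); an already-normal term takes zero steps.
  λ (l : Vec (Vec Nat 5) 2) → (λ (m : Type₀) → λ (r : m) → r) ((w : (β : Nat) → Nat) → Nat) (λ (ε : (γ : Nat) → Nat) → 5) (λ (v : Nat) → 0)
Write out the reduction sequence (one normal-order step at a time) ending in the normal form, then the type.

normal-order reduction sequence:
  λ (l : Vec (Vec Nat 5) 2) → (λ (m : Type₀) → λ (r : m) → r) ((w : (β : Nat) → Nat) → Nat) (λ (ε : (γ : Nat) → Nat) → 5) (λ (v : Nat) → 0)
  ~> λ (l : Vec (Vec Nat 5) 2) → (λ (m : (r : (w : Nat) → Nat) → Nat) → m) (λ (β : (ε : Nat) → Nat) → 5) (λ (γ : Nat) → 0)
  ~> λ (l : Vec (Vec Nat 5) 2) → (λ (m : (r : Nat) → Nat) → 5) (λ (w : Nat) → 0)
  ~> λ (l : Vec (Vec Nat 5) 2) → 5
type:
  (l : Vec (Vec Nat 5) 2) → Nat


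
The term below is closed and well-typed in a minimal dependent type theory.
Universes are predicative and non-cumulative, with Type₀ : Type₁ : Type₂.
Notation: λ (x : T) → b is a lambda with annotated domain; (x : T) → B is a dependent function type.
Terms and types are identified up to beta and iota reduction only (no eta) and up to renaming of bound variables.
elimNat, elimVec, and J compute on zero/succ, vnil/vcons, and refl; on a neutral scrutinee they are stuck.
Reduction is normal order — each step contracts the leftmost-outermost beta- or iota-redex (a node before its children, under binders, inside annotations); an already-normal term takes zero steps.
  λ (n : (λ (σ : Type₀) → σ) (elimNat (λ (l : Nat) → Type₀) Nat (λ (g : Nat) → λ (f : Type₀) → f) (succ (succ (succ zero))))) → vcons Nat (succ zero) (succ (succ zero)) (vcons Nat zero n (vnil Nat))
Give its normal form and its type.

reduced normal form:
  λ (n : Nat) → vcons Nat (succ zero) (succ (succ zero)) (vcons Nat zero n (vnil Nat))
type:
  (n : Nat) → Vec Nat (succ (succ zero))
observation: contracting a beta-redex first, the term normalizes in 11 steps.


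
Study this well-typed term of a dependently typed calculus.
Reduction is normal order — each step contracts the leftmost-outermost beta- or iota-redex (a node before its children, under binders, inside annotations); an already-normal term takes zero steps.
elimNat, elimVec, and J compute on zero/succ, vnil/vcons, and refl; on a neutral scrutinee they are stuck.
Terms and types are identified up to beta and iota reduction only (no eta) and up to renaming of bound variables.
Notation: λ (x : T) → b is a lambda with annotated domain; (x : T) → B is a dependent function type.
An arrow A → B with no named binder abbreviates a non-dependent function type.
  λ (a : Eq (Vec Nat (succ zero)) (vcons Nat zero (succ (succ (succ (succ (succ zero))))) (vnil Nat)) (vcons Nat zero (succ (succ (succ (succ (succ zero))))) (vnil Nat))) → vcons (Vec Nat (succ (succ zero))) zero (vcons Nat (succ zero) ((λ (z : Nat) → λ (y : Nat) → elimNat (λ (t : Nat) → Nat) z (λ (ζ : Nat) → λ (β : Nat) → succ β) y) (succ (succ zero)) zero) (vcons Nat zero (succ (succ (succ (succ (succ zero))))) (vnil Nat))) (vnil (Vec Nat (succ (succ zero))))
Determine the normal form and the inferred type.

normal form:
  λ (a : Eq (Vec Nat (succ zero)) (vcons Nat zero (succ (succ (succ (succ (succ zero))))) (vnil Nat)) (vcons Nat zero (succ (succ (succ (succ (succ zero))))) (vnil Nat))) → vcons (Vec Nat (succ (succ zero))) zero (vcons Nat (succ zero) (succ (succ zero)) (vcons Nat zero (succ (succ (succ (succ (succ zero))))) (vnil Nat))) (vnil (Vec Nat (succ (succ zero))))
the term's type:
  Eq (Vec Nat (succ zero)) (vcons Nat zero (succ (succ (succ (succ (succ zero))))) (vnil Nat)) (vcons Nat zero (succ (succ (succ (succ (succ zero))))) (vnil Nat)) → Vec (Vec Nat (succ (succ zero))) (succ zero)
observation: 3 normal-order steps separate the term from its normal form.


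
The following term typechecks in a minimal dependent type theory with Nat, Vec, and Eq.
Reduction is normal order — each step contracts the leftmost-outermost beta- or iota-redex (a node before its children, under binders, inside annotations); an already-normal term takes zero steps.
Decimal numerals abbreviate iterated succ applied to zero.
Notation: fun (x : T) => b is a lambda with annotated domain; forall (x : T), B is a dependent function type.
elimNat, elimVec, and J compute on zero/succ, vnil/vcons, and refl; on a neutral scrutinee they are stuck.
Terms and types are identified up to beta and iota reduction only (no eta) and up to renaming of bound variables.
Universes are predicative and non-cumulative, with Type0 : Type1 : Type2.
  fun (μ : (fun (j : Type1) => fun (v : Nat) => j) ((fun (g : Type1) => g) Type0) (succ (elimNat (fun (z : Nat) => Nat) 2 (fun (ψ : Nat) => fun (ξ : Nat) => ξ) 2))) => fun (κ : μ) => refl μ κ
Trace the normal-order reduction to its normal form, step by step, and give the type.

normal-order reduction:
  fun (μ : (fun (j : Type1) => fun (v : Nat) => j) ((fun (g : Type1) => g) Type0) (succ (elimNat (fun (z : Nat) => Nat) 2 (fun (ψ : Nat) => fun (ξ : Nat) => ξ) 2))) => fun (κ : μ) => refl μ κ
  ~> fun (μ : (fun (j : Nat) => (fun (v : Type1) => v) Type0) (succ (elimNat (fun (g : Nat) => Nat) 2 (fun (z : Nat) => fun (ψ : Nat) => ψ) 2))) => fun (ξ : μ) => refl μ ξ
  ~> fun (μ : (fun (j : Type1) => j) Type0) => fun (v : μ) => refl μ v
  ~> fun (μ : Type0) => fun (j : μ) => refl μ j
type:
  forall (μ : Type0), forall (j : μ), Eq μ j j


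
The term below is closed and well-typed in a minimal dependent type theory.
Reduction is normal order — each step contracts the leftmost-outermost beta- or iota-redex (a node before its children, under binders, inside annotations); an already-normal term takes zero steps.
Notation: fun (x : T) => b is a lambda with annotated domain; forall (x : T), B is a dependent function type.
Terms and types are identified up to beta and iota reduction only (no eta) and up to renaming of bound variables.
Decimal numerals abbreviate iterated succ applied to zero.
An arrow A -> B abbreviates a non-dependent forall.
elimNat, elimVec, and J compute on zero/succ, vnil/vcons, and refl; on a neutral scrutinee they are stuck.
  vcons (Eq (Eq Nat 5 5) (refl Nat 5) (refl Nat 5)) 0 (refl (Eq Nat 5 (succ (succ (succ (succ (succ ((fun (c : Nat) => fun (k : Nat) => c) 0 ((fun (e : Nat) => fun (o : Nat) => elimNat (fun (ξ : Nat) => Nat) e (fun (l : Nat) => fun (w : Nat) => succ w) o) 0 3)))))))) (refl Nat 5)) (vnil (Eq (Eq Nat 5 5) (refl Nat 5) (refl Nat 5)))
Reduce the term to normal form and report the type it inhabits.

normal form:
  vcons (Eq (Eq Nat 5 5) (refl Nat 5) (refl Nat 5)) 0 (refl (Eq Nat 5 5) (refl Nat 5)) (vnil (Eq (Eq Nat 5 5) (refl Nat 5) (refl Nat 5)))
type:
  Vec (Eq (Eq Nat 5 5) (refl Nat 5) (refl Nat 5)) 1
observation: normalization takes exactly 2 steps under the normal-order strategy.


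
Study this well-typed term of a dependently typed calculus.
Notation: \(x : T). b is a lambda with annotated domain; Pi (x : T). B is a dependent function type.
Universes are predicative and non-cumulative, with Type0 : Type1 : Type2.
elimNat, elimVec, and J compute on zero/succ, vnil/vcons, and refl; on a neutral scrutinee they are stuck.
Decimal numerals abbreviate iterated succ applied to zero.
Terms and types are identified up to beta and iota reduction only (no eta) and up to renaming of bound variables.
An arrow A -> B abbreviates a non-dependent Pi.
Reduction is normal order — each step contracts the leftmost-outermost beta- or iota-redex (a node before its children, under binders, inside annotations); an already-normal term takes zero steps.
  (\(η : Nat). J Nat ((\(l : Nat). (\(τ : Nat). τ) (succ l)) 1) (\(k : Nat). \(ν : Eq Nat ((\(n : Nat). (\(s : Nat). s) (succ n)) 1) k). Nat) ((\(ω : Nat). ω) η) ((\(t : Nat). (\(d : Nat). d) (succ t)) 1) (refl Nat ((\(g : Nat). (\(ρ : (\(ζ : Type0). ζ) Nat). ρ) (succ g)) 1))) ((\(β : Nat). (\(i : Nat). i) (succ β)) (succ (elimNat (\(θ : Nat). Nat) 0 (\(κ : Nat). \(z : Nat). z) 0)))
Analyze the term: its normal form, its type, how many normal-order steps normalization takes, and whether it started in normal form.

reduced normal form:
  2
inferred type:
  Nat
normal-order step count: 6
started in normal form: no
first contracted redex: a beta-redex


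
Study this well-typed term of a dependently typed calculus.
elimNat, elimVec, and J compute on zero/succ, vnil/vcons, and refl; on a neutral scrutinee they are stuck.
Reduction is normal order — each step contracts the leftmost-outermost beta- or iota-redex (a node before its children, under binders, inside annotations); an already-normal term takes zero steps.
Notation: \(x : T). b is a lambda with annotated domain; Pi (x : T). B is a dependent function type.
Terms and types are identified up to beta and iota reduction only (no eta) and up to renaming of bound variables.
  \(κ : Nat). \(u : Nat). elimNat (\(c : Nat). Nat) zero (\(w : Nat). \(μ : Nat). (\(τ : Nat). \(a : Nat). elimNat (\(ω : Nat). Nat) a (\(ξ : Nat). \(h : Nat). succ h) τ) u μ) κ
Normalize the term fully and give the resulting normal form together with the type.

resulting normal form:
  \(κ : Nat). \(u : Nat). elimNat (\(c : Nat). Nat) zero (\(w : Nat). \(μ : Nat). elimNat (\(τ : Nat). Nat) μ (\(a : Nat). \(ω : Nat). succ ω) u) κ
type:
  Pi (κ : Nat). Pi (u : Nat). Nat


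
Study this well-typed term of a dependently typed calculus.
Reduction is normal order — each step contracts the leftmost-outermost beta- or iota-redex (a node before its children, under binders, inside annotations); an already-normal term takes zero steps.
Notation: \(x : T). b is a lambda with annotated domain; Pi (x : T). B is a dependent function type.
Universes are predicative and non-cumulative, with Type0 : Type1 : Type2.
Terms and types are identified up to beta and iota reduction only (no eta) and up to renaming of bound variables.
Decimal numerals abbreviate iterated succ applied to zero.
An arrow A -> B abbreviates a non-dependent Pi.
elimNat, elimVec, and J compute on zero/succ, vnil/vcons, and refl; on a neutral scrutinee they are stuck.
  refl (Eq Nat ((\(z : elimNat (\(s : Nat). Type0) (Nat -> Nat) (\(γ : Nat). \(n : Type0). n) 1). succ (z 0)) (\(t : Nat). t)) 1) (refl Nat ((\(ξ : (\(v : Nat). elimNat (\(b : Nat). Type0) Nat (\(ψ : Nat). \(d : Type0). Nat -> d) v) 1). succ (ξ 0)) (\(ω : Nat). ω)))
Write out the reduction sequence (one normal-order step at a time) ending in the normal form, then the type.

normal-order reduction sequence:
  refl (Eq Nat ((\(z : elimNat (\(s : Nat). Type0) (Nat -> Nat) (\(γ : Nat). \(n : Type0). n) 1). succ (z 0)) (\(t : Nat). t)) 1) (refl Nat ((\(ξ : (\(v : Nat). elimNat (\(b : Nat). Type0) Nat (\(ψ : Nat). \(d : Type0). Nat -> d) v) 1). succ (ξ 0)) (\(ω : Nat). ω)))
  ~> refl (Eq Nat (succ ((\(z : Nat). z) 0)) 1) (refl Nat ((\(s : (\(γ : Nat). elimNat (\(n : Nat). Type0) Nat (\(t : Nat). \(ξ : Type0). Nat -> ξ) γ) 1). succ (s 0)) (\(v : Nat). v)))
  ~> refl (Eq Nat 1 1) (refl Nat ((\(z : (\(s : Nat). elimNat (\(γ : Nat). Type0) Nat (\(n : Nat). \(t : Type0). Nat -> t) s) 1). succ (z 0)) (\(ξ : Nat). ξ)))
  ~> refl (Eq Nat 1 1) (refl Nat (succ ((\(z : Nat). z) 0)))
  ~> refl (Eq Nat 1 1) (refl Nat 1)
the term's type:
  Eq (Eq Nat 1 1) (refl Nat 1) (refl Nat 1)


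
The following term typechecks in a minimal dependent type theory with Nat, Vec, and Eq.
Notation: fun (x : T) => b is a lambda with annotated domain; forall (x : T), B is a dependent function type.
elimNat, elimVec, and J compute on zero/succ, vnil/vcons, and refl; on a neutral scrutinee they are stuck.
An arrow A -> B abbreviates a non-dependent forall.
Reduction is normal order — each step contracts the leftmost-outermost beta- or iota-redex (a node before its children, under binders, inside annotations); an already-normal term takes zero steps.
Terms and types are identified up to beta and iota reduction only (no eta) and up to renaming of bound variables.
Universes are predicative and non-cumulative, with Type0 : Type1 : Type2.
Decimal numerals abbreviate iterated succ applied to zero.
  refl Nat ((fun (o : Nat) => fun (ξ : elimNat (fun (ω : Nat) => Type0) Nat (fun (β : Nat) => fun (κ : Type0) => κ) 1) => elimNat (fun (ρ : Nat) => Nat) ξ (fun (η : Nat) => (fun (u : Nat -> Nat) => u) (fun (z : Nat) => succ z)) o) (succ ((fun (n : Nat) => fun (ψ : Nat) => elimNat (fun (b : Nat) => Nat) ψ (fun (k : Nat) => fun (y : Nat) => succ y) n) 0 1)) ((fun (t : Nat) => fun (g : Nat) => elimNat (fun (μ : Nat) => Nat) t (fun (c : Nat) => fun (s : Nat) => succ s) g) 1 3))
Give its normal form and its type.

normal form:
  refl Nat 6
type:
  Eq Nat 6 6


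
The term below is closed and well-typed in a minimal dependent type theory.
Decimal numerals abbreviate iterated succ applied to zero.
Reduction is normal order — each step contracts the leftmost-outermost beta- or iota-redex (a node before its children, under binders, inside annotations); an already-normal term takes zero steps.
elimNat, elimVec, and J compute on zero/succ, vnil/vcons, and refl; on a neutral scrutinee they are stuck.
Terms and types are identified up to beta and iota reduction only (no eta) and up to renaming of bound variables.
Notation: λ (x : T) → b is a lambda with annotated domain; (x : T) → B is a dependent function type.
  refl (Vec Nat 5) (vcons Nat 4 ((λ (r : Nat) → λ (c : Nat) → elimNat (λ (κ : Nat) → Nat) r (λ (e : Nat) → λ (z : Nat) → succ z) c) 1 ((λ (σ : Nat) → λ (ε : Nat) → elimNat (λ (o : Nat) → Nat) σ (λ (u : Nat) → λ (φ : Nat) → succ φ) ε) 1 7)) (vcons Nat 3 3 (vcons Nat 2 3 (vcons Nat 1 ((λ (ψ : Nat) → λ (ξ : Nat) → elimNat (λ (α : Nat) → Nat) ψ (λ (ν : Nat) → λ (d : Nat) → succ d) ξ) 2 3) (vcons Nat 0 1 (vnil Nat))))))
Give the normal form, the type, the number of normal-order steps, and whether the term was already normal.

reduced normal form:
  refl (Vec Nat 5) (vcons Nat 4 9 (vcons Nat 3 3 (vcons Nat 2 3 (vcons Nat 1 5 (vcons Nat 0 1 (vnil Nat))))))
type:
  Eq (Vec Nat 5) (vcons Nat 4 9 (vcons Nat 3 3 (vcons Nat 2 3 (vcons Nat 1 5 (vcons Nat 0 1 (vnil Nat)))))) (vcons Nat 4 9 (vcons Nat 3 3 (vcons Nat 2 3 (vcons Nat 1 5 (vcons Nat 0 1 (vnil Nat))))))
steps to reach normal form (normal order): 63
already normal: no
first redex: a beta-redex


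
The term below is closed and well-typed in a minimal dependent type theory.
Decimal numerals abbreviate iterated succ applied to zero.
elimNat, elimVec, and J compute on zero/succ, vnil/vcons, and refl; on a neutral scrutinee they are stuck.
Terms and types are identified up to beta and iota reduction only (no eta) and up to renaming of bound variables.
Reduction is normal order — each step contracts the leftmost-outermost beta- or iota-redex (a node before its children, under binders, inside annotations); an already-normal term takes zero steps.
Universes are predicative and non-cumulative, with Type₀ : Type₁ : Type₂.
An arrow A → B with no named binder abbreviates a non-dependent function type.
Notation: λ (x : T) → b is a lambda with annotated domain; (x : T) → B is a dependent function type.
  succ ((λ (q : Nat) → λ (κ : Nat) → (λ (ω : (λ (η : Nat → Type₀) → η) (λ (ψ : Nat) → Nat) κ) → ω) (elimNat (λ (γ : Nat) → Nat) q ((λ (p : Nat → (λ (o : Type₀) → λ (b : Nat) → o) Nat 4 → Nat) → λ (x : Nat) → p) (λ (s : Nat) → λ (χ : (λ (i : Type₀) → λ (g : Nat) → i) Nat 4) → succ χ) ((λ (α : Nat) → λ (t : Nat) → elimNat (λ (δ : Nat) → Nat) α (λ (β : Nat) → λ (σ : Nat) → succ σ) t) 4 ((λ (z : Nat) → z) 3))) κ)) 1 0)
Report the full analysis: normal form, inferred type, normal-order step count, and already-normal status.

normal form:
  2
the term's type:
  Nat
normal-order step count: 4
term was already normal: no
first contracted redex: a beta-redex


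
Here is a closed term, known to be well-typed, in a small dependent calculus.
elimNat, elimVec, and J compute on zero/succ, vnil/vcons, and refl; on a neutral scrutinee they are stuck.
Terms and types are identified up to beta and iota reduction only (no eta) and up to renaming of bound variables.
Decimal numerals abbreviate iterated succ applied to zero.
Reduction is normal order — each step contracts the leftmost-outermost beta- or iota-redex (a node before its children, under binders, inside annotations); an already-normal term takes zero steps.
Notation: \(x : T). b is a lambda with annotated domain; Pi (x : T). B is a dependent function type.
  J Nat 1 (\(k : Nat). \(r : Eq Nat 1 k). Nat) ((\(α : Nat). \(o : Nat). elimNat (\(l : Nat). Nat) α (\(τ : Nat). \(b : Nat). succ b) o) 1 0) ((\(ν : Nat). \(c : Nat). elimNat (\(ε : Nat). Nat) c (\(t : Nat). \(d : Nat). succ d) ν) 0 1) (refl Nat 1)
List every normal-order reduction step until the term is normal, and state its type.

normal-order reduction:
  J Nat 1 (\(k : Nat). \(r : Eq Nat 1 k). Nat) ((\(α : Nat). \(o : Nat). elimNat (\(l : Nat). Nat) α (\(τ : Nat). \(b : Nat). succ b) o) 1 0) ((\(ν : Nat). \(c : Nat). elimNat (\(ε : Nat). Nat) c (\(t : Nat). \(d : Nat). succ d) ν) 0 1) (refl Nat 1)
  ~> (\(k : Nat). \(r : Nat). elimNat (\(α : Nat). Nat) k (\(o : Nat). \(l : Nat). succ l) r) 1 0
  ~> (\(k : Nat). elimNat (\(r : Nat). Nat) 1 (\(α : Nat). \(o : Nat). succ o) k) 0
  ~> elimNat (\(k : Nat). Nat) 1 (\(r : Nat). \(α : Nat). succ α) 0
  ~> 1
type:
  Nat


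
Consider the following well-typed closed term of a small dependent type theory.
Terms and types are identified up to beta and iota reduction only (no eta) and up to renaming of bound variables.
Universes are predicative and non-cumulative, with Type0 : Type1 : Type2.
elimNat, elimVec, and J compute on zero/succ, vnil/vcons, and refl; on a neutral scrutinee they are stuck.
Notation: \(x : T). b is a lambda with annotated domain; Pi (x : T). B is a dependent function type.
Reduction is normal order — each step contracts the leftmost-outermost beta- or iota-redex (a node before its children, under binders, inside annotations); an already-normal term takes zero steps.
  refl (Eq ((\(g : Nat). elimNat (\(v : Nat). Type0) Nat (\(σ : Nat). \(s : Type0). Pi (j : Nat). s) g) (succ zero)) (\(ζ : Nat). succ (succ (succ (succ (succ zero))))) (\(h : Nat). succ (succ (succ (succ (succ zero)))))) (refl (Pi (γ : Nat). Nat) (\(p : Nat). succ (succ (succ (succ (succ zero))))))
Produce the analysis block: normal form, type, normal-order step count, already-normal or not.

reduced normal form:
  refl (Eq (Pi (g : Nat). Nat) (\(v : Nat). succ (succ (succ (succ (succ zero))))) (\(σ : Nat). succ (succ (succ (succ (succ zero)))))) (refl (Pi (s : Nat). Nat) (\(j : Nat). succ (succ (succ (succ (succ zero))))))
inferred type:
  Eq (Eq (Pi (g : Nat). Nat) (\(v : Nat). succ (succ (succ (succ (succ zero))))) (\(σ : Nat). succ (succ (succ (succ (succ zero)))))) (refl (Pi (s : Nat). Nat) (\(j : Nat). succ (succ (succ (succ (succ zero)))))) (refl (Pi (ζ : Nat). Nat) (\(h : Nat). succ (succ (succ (succ (succ zero))))))
steps to reach normal form (normal order): 5
started in normal form: no
first redex: a beta-redex


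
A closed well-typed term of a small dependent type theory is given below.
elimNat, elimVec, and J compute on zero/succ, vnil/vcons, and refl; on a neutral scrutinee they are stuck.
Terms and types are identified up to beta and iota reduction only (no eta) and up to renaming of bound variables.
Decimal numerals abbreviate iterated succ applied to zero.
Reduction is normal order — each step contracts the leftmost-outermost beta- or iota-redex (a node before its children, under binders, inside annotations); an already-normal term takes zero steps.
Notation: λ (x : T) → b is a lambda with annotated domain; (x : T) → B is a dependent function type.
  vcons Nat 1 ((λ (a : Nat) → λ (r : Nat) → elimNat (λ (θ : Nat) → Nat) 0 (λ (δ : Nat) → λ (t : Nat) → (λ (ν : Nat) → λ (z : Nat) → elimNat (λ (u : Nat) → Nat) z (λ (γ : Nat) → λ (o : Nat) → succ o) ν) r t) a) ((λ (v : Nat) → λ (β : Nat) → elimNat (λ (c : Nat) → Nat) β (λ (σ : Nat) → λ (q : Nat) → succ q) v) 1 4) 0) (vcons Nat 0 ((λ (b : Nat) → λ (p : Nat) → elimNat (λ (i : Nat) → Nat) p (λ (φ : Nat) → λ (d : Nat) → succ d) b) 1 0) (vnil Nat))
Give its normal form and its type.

reduced normal form:
  vcons Nat 1 0 (vcons Nat 0 1 (vnil Nat))
inferred type:
  Vec Nat 2
observation: reduction starts at a beta-redex, and 33 normal-order steps reach the normal form.


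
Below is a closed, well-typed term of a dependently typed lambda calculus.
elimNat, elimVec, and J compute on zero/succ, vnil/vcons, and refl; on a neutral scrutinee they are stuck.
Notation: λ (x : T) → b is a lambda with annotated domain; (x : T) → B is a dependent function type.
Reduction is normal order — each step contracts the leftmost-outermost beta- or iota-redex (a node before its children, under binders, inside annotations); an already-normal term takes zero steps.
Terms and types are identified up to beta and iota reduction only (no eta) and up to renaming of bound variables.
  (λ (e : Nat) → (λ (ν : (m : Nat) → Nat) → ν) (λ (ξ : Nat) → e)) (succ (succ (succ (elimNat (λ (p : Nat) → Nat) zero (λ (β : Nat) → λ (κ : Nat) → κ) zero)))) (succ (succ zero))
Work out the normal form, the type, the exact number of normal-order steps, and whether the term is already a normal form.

normal form:
  succ (succ (succ zero))
the term's type:
  Nat
reduction steps (normal order): 4
term was already normal: no
first redex: a beta-redex


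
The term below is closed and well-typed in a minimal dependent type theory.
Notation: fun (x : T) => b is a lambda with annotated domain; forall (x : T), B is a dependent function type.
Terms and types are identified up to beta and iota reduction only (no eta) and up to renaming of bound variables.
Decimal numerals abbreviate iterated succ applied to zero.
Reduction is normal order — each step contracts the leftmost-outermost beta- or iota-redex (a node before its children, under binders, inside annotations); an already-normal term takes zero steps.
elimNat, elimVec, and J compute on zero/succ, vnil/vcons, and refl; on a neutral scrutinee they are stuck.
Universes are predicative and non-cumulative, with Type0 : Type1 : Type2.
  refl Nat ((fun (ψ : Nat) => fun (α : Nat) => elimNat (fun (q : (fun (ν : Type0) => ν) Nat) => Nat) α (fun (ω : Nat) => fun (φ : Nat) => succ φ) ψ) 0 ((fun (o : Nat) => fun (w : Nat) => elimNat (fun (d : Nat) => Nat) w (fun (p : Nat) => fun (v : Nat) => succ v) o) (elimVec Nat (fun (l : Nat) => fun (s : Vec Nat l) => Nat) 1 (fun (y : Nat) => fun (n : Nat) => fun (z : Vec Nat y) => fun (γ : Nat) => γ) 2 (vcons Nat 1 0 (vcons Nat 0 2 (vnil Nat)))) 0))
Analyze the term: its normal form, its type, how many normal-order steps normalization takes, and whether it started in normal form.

reduced normal form:
  refl Nat 1
type:
  Eq Nat 1 1
steps to reach normal form (normal order): 20
term was already normal: no
first redex: a beta-redex


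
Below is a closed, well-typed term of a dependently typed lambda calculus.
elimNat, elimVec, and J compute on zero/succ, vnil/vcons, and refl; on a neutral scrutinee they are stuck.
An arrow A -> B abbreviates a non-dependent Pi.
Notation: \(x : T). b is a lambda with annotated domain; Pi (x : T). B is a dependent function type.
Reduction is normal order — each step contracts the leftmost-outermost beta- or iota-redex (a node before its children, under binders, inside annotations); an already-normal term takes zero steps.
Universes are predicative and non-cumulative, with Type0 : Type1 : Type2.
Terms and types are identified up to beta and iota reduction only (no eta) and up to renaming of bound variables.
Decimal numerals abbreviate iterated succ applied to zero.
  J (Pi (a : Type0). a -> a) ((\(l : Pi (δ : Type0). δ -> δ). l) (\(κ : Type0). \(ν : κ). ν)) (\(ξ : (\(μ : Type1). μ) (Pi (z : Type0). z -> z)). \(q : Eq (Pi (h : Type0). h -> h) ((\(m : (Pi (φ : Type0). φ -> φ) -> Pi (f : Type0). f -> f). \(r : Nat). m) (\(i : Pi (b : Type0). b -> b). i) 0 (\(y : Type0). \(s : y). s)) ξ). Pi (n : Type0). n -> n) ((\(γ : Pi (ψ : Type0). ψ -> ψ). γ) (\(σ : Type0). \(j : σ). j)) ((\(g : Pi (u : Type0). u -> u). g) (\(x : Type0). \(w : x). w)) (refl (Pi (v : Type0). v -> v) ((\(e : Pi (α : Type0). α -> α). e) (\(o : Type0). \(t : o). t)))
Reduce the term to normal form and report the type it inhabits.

reduced normal form:
  \(a : Type0). \(l : a). l
inferred type:
  Pi (a : Type0). a -> a
observation: reduction starts at a J iota-redex, and 2 normal-order steps reach the normal form.


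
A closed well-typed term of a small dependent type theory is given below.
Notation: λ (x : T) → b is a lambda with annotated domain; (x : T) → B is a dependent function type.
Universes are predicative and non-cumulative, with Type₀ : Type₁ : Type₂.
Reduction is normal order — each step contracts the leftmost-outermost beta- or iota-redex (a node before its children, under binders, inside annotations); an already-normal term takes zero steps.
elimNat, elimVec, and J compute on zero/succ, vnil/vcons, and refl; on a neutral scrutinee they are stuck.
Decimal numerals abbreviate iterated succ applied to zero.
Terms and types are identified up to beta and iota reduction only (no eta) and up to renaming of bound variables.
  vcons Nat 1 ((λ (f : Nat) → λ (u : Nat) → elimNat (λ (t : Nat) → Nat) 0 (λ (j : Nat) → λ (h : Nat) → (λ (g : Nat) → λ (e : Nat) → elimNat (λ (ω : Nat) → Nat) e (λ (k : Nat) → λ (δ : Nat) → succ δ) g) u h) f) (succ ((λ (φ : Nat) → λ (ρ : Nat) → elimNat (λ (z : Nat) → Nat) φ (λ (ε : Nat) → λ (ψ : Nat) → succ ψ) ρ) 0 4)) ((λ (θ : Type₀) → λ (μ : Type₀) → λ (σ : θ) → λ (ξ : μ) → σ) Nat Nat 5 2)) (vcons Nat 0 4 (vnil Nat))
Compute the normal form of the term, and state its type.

resulting normal form:
  vcons Nat 1 25 (vcons Nat 0 4 (vnil Nat))
the term's type:
  Vec Nat 2
observation: the term reaches its normal form after 77 normal-order steps.


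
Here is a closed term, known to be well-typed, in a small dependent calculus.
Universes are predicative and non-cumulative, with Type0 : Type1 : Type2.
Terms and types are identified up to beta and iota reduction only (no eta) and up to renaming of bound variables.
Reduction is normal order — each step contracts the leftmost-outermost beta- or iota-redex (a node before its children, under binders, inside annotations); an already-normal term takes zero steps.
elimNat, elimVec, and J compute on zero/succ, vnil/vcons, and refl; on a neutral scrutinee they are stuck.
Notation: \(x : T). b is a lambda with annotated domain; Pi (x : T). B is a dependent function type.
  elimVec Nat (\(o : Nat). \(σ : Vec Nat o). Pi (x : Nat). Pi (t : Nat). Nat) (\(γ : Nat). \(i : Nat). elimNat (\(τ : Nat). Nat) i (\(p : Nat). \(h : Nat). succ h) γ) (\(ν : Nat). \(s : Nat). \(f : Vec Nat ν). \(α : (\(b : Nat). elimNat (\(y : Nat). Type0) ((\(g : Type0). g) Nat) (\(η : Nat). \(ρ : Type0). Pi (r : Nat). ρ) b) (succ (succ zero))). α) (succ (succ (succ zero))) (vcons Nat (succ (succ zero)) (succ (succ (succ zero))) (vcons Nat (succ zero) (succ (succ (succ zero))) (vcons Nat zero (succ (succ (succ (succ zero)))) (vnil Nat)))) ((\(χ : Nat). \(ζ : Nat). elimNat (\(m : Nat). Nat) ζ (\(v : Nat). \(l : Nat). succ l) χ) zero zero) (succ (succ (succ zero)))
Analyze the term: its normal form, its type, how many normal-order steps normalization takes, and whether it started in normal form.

reduced normal form:
  succ (succ (succ zero))
type:
  Nat
normal-order step count: 22
term was already normal: no
first contracted redex: an elimVec iota-redex


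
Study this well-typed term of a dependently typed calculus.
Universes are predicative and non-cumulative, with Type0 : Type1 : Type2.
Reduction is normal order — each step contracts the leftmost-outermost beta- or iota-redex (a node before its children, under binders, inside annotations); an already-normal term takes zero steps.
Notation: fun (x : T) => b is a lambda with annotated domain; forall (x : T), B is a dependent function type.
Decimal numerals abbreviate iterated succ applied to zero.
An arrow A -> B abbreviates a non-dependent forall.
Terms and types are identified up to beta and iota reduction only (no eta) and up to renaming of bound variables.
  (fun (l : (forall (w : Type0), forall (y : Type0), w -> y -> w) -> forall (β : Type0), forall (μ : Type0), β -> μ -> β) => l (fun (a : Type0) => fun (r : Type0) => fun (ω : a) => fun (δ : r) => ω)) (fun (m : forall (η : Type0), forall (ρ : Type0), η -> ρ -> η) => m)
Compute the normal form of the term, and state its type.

resulting normal form:
  fun (l : Type0) => fun (w : Type0) => fun (y : l) => fun (β : w) => y
type:
  forall (l : Type0), forall (w : Type0), l -> w -> l
observation: reduction starts at a beta-redex, and 2 normal-order steps reach the normal form.


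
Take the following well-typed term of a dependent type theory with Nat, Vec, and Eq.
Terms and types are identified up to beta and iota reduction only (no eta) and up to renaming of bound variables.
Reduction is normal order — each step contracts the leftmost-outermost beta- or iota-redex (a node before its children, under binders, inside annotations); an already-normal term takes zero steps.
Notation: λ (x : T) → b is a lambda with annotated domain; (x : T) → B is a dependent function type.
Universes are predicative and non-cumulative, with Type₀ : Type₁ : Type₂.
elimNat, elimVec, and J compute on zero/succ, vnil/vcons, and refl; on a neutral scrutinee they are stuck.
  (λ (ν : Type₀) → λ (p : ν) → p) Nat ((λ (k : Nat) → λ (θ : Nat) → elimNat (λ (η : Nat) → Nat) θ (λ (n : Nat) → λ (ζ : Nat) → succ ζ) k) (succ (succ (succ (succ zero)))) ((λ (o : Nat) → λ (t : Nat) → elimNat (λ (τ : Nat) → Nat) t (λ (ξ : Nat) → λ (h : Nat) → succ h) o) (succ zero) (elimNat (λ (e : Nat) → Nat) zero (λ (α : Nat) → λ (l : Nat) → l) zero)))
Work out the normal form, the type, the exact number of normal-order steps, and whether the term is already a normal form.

reduced normal form:
  succ (succ (succ (succ (succ zero))))
type:
  Nat
normal-order step count: 24
already normal: no
first contracted redex: a beta-redex


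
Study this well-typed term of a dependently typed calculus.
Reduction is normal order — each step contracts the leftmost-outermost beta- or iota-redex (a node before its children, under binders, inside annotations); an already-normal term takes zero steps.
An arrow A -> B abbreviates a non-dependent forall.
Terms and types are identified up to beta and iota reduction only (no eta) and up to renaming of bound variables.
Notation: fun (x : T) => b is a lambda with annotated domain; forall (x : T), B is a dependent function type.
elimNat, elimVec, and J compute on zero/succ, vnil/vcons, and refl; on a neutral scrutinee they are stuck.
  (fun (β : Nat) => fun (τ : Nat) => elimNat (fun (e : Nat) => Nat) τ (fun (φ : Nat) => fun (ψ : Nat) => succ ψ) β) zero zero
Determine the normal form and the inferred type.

reduced normal form:
  zero
type:
  Nat


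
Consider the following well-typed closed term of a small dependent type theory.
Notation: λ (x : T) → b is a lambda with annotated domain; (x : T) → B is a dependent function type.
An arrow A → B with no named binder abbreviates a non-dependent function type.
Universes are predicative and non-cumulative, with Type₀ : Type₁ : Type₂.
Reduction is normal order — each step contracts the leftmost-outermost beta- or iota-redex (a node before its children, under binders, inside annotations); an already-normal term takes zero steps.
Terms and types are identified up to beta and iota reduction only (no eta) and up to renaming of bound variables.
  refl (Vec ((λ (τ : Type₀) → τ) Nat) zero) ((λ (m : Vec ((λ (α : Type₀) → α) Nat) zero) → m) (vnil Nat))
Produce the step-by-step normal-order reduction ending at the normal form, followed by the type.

reduction (normal order):
  refl (Vec ((λ (τ : Type₀) → τ) Nat) zero) ((λ (m : Vec ((λ (α : Type₀) → α) Nat) zero) → m) (vnil Nat))
  ~> refl (Vec Nat zero) ((λ (τ : Vec ((λ (m : Type₀) → m) Nat) zero) → τ) (vnil Nat))
  ~> refl (Vec Nat zero) (vnil Nat)
the term's type:
  Eq (Vec Nat zero) (vnil Nat) (vnil Nat)


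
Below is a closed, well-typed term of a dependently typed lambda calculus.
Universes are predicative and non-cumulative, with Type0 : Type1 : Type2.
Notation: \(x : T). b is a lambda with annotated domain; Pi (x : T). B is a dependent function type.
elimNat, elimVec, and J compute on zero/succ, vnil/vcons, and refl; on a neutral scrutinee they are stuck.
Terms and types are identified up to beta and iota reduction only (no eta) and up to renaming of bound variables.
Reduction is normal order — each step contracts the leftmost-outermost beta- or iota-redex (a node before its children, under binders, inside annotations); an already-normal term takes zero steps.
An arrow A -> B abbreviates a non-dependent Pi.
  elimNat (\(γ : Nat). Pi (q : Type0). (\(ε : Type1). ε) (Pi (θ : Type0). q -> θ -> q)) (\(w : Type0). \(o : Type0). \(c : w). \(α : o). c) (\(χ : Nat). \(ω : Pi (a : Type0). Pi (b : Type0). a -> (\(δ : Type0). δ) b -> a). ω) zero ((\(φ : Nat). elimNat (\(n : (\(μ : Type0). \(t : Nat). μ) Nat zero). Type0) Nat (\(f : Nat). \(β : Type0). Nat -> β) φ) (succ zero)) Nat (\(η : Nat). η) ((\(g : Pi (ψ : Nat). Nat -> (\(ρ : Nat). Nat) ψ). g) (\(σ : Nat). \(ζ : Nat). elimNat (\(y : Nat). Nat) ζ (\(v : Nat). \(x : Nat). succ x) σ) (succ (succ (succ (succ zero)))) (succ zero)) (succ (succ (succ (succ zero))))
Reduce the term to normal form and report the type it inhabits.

reduced normal form:
  succ (succ (succ (succ zero)))
type:
  Nat
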